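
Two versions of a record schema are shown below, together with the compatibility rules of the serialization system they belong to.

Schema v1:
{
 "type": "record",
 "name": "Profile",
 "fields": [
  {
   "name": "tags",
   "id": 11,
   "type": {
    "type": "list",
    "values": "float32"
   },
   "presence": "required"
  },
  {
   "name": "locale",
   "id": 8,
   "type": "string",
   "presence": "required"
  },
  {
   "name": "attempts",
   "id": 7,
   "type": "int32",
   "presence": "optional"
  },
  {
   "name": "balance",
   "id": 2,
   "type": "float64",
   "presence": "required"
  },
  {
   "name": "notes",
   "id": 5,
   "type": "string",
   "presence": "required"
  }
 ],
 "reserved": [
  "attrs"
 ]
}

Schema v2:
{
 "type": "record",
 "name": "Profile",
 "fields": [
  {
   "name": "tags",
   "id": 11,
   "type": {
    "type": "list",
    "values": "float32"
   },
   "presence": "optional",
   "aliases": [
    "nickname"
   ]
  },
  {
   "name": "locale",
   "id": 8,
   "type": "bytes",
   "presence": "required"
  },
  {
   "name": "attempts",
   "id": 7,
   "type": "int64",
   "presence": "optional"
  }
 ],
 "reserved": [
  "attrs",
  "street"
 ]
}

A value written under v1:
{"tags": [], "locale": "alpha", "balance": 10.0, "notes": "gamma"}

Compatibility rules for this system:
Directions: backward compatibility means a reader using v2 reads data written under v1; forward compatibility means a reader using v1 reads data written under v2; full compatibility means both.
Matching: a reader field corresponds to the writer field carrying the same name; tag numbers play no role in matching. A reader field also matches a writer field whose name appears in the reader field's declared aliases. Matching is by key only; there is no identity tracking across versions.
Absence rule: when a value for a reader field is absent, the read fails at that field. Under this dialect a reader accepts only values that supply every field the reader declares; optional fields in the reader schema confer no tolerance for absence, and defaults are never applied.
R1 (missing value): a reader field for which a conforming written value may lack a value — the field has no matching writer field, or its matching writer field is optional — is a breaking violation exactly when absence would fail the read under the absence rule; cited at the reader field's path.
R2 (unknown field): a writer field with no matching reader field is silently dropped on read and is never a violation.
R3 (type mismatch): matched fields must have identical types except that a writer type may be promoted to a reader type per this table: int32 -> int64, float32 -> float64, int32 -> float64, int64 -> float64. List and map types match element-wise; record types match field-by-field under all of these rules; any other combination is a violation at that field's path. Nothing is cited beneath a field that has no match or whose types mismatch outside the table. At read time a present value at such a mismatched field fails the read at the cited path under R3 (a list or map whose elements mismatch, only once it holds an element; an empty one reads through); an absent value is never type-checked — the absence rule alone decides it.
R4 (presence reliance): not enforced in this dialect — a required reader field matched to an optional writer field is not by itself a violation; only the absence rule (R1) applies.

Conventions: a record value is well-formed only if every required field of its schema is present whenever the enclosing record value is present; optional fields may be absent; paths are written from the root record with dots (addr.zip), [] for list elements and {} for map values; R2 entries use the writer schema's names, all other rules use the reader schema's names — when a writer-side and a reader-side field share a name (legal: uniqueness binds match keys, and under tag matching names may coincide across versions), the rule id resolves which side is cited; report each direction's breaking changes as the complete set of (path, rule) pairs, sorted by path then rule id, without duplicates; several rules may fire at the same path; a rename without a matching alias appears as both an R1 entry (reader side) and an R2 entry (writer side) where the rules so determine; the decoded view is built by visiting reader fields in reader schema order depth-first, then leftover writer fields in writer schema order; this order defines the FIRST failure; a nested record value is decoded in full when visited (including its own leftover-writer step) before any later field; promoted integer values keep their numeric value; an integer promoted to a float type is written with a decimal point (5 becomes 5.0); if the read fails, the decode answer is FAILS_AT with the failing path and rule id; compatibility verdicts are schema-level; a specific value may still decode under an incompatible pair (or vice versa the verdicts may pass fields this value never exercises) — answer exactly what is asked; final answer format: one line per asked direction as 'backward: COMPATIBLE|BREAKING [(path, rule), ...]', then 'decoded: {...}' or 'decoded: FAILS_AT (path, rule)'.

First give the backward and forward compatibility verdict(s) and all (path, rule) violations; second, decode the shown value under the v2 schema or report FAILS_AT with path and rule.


backward: BREAKING [(attempts, R1), (locale, R3)]; forward: BREAKING [(attempts, R1), (attempts, R3), (balance, R1), (locale, R3), (notes, R1), (tags, R1)]; decoded: FAILS_AT (locale, R3)

the writer's type comes first in each Profile pair
backward pass over Profile, reader schema v2, writer schema v1:
  tags <- tags (list<float32> -> list<float32>, writer required)
  locale <- locale (string -> bytes, writer required)
  attempts <- attempts (int32 -> int64, writer optional)
  writer balance: unknown to reader
  writer notes: unknown to reader
  R1 fires at attempts
  R3 fires at locale
  => backward: BREAKING (2)
forward pass over Profile, reader schema v1, writer schema v2:
  tags <- tags (list<float32> -> list<float32>, writer optional)
  locale <- locale (bytes -> string, writer required)
  attempts <- attempts (int64 -> int32, writer optional)
  balance: no writer match
  notes: no writer match
  R1 fires at attempts
  R3 fires at attempts
  R1 fires at balance
  R3 fires at locale
  R1 fires at notes
  R1 fires at tags
  => forward: BREAKING (6)
decode walk for Profile under reader schema v2:
  tags := []
  read fails at locale under R3
  => FAILS_AT (locale, R3)


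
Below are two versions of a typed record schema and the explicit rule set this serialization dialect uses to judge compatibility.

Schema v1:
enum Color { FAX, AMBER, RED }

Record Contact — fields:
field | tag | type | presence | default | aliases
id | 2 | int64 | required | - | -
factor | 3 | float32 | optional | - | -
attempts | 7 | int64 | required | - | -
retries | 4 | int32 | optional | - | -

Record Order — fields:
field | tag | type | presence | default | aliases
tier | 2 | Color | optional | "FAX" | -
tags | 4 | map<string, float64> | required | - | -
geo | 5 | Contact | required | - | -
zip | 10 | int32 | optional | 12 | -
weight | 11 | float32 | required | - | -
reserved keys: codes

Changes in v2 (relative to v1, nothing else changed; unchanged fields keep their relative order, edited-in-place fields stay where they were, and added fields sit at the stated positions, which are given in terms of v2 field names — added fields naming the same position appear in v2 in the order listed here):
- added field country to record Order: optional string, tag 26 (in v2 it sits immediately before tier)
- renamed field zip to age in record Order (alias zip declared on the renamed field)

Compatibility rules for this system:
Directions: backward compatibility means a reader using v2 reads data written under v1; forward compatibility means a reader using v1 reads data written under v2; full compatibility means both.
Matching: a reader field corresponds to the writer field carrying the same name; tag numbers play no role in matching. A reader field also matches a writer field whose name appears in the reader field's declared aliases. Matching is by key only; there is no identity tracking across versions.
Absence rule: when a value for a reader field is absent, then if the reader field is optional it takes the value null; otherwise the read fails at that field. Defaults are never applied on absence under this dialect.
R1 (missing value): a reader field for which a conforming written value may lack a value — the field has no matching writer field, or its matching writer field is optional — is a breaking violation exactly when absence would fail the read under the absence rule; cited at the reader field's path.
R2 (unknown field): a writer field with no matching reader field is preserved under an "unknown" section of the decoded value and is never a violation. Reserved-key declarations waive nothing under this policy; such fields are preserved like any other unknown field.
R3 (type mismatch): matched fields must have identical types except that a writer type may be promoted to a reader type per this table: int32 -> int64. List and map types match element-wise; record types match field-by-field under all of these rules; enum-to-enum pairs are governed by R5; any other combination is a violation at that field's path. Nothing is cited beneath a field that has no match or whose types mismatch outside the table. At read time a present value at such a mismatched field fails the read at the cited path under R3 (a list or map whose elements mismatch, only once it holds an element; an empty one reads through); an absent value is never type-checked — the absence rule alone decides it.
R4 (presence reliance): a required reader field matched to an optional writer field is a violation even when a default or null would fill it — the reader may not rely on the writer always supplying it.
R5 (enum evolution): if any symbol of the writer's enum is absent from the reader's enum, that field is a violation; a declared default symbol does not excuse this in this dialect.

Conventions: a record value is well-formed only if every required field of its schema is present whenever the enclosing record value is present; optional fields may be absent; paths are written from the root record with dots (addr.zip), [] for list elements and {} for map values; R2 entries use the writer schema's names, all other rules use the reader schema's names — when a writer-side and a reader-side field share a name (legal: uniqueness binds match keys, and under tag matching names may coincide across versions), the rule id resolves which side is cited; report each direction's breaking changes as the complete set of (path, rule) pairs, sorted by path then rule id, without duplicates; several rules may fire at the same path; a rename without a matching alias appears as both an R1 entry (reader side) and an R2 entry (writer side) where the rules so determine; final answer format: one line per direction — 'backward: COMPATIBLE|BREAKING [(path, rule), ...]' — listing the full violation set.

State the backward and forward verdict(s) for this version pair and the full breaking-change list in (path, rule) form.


arrows below run writer -> reader for Order
backward for Order (reader v2, writer v1):
  no writer field matches reader country
  writer optional, Color -> Color: reader tier maps from writer tier
  writer required, map<string, float64> -> map<string, float64>: reader tags maps from writer tags
  writer required, Contact -> Contact: reader geo maps from writer geo
  writer optional, int32 -> int32: reader age maps from writer zip
  writer required, float32 -> float32: reader weight maps from writer weight
  writer required, int64 -> int64: reader geo.id maps from writer geo.id
  writer optional, float32 -> float32: reader geo.factor maps from writer geo.factor
  writer required, int64 -> int64: reader geo.attempts maps from writer geo.attempts
  writer optional, int32 -> int32: reader geo.retries maps from writer geo.retries
  => no violations; backward on Order: COMPATIBLE
forward for Order (reader v1, writer v2):
  writer optional, Color -> Color: reader tier maps from writer tier
  writer required, map<string, float64> -> map<string, float64>: reader tags maps from writer tags
  writer required, Contact -> Contact: reader geo maps from writer geo
  no writer field matches reader zip
  writer required, float32 -> float32: reader weight maps from writer weight
  writer field country has no reader counterpart
  writer field age has no reader counterpart
  writer required, int64 -> int64: reader geo.id maps from writer geo.id
  writer optional, float32 -> float32: reader geo.factor maps from writer geo.factor
  writer required, int64 -> int64: reader geo.attempts maps from writer geo.attempts
  writer optional, int32 -> int32: reader geo.retries maps from writer geo.retries
  => no violations; forward on Order: COMPATIBLE

backward: COMPATIBLE []; forward: COMPATIBLE []


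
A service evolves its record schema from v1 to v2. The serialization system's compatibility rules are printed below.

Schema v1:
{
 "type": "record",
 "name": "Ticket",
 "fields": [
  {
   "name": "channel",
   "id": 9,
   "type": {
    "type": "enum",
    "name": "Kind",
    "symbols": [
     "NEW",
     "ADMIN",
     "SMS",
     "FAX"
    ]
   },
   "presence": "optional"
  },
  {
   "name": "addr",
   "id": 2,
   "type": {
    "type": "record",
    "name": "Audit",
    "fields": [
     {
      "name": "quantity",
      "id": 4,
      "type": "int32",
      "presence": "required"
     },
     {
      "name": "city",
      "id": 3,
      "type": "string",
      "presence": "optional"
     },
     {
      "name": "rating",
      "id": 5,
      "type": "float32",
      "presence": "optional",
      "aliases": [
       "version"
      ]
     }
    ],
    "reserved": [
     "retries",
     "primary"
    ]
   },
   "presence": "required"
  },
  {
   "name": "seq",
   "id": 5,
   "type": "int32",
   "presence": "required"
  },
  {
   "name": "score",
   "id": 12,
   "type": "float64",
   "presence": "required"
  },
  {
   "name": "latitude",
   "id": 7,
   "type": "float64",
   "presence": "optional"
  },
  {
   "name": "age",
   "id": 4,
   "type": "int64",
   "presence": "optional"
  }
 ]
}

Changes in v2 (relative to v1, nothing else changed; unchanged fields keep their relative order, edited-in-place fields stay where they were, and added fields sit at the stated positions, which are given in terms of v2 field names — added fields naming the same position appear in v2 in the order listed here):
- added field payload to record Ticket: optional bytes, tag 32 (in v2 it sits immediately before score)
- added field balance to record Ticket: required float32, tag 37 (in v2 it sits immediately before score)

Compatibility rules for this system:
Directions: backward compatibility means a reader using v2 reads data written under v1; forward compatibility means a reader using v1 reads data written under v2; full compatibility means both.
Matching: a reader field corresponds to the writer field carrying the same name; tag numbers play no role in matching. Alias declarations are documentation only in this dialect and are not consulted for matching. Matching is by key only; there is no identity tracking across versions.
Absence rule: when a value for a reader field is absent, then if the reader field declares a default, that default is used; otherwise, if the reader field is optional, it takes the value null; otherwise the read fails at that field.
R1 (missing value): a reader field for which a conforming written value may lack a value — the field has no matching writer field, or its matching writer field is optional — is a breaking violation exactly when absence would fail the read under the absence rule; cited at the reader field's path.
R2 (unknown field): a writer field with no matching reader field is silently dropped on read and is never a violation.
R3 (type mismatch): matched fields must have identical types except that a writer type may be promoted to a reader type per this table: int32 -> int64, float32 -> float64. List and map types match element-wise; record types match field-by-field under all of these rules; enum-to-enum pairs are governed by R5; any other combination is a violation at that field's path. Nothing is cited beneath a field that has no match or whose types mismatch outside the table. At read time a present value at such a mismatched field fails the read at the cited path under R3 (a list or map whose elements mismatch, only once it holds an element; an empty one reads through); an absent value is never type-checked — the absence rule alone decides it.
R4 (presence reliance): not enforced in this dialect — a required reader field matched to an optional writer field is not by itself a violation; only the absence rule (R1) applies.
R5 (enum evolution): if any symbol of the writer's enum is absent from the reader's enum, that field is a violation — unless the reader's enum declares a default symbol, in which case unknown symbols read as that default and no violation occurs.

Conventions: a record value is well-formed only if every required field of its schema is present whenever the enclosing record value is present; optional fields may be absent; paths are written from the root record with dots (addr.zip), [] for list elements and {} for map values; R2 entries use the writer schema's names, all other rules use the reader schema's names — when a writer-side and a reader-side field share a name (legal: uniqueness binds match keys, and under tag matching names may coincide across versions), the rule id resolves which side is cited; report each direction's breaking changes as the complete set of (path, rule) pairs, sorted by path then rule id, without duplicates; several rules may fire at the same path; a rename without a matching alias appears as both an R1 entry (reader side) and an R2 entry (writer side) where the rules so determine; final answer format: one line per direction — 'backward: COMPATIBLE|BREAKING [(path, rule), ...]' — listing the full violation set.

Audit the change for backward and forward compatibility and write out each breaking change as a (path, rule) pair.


backward: BREAKING [(balance, R1)]; forward: COMPATIBLE []

in Ticket below, arrows point writer -> reader
backward for Ticket (reader v2, writer v1):
  Kind -> Kind, writer optional: channel aligns to channel
  Audit -> Audit, writer required: addr aligns to addr
  int32 -> int32, writer required: seq aligns to seq
  payload has no writer counterpart
  balance has no writer counterpart
  float64 -> float64, writer required: score aligns to score
  float64 -> float64, writer optional: latitude aligns to latitude
  int64 -> int64, writer optional: age aligns to age
  int32 -> int32, writer required: addr.quantity aligns to addr.quantity
  string -> string, writer optional: addr.city aligns to addr.city
  float32 -> float32, writer optional: addr.rating aligns to addr.rating
  R1 fires at balance
  => backward verdict for Ticket: BREAKING, 1 violation(s)
forward for Ticket (reader v1, writer v2):
  Kind -> Kind, writer optional: channel aligns to channel
  Audit -> Audit, writer required: addr aligns to addr
  int32 -> int32, writer required: seq aligns to seq
  float64 -> float64, writer required: score aligns to score
  float64 -> float64, writer optional: latitude aligns to latitude
  int64 -> int64, writer optional: age aligns to age
  payload (writer side), unknown to reader
  balance (writer side), unknown to reader
  int32 -> int32, writer required: addr.quantity aligns to addr.quantity
  string -> string, writer optional: addr.city aligns to addr.city
  float32 -> float32, writer optional: addr.rating aligns to addr.rating
  => no violations; forward on Ticket: COMPATIBLE


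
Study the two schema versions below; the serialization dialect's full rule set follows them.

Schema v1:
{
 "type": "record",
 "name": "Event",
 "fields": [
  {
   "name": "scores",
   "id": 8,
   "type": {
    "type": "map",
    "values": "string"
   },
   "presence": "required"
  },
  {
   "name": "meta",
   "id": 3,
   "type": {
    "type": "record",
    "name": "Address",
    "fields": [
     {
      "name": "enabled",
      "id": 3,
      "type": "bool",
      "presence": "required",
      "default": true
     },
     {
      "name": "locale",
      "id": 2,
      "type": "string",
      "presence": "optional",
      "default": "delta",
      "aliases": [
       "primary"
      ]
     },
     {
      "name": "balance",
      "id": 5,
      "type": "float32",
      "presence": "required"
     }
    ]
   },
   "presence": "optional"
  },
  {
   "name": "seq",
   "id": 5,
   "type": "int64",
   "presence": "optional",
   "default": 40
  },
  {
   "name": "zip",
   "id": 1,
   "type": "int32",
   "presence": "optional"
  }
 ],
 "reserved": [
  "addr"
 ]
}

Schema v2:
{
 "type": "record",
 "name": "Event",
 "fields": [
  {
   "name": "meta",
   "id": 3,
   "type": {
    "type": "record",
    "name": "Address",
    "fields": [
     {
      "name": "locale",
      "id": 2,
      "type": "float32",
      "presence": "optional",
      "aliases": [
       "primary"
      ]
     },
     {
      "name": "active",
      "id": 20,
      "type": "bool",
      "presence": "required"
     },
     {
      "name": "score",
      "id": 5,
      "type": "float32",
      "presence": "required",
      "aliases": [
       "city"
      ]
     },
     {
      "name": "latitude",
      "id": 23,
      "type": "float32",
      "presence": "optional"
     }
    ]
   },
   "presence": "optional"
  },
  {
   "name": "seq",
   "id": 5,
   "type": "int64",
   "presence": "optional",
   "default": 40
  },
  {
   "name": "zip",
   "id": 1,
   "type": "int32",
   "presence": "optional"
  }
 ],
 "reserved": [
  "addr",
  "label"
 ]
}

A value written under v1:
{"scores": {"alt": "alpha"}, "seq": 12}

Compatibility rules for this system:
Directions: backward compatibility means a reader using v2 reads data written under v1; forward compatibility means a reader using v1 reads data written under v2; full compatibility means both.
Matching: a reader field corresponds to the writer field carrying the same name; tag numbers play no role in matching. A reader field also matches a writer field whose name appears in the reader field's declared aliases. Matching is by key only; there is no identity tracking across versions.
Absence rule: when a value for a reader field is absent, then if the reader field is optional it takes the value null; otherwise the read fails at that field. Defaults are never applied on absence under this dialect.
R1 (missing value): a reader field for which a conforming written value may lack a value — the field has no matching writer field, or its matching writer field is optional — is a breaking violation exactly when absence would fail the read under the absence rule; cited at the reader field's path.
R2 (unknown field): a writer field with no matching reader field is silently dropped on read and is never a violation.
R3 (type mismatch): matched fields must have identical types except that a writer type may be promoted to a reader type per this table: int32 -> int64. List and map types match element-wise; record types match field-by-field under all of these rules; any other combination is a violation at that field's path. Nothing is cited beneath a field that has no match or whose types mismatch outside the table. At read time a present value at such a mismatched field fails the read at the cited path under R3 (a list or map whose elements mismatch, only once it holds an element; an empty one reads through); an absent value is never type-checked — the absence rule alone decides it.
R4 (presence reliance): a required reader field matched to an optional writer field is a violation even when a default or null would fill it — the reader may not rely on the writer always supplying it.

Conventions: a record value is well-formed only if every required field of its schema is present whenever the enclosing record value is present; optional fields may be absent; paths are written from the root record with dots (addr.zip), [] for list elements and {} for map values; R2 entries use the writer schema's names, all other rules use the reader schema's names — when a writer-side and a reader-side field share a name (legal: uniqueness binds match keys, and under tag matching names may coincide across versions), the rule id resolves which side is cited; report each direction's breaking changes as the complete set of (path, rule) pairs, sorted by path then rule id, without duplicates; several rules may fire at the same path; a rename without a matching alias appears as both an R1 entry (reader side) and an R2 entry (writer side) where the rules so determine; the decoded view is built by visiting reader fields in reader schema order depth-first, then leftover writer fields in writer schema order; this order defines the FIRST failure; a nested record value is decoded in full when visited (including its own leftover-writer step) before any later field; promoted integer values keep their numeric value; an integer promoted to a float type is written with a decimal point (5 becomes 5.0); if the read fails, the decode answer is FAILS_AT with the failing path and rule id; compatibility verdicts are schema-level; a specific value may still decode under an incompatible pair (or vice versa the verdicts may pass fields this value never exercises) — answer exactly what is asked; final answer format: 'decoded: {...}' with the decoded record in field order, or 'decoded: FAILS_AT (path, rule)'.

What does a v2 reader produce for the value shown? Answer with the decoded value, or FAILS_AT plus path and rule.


the writer's type comes first in each Event pair
decode walk for Event under reader schema v2:
  meta := null (absent, optional -> null)
  seq := 12
  zip := null (absent, optional -> null)
  writer scores: unknown -> dropped
  => decoded: {"meta": null, "seq": 12, "zip": null}
the rest of the Event diff is inert for this question:
  removed field enabled from record Address -> affects the rule determinations only; this particular Event value decodes identically
  renamed field balance to score in record Address -> affects the rule determinations only; this particular Event value decodes identically
  added field active to record Address: required bool, tag 20 (in v2 it sits immediately before score) -> affects the rule determinations only; this particular Event value decodes identically
  field locale in record Address: type string changed to float32 (its default is dropped) -> affects the rule determinations only; this particular Event value decodes identically
  added field latitude to record Address: optional float32, tag 23 (in v2 it sits last) -> no rule fires on it and the decoded Event view is identical with or without it

decoded: {"meta": null, "seq": 12, "zip": null}


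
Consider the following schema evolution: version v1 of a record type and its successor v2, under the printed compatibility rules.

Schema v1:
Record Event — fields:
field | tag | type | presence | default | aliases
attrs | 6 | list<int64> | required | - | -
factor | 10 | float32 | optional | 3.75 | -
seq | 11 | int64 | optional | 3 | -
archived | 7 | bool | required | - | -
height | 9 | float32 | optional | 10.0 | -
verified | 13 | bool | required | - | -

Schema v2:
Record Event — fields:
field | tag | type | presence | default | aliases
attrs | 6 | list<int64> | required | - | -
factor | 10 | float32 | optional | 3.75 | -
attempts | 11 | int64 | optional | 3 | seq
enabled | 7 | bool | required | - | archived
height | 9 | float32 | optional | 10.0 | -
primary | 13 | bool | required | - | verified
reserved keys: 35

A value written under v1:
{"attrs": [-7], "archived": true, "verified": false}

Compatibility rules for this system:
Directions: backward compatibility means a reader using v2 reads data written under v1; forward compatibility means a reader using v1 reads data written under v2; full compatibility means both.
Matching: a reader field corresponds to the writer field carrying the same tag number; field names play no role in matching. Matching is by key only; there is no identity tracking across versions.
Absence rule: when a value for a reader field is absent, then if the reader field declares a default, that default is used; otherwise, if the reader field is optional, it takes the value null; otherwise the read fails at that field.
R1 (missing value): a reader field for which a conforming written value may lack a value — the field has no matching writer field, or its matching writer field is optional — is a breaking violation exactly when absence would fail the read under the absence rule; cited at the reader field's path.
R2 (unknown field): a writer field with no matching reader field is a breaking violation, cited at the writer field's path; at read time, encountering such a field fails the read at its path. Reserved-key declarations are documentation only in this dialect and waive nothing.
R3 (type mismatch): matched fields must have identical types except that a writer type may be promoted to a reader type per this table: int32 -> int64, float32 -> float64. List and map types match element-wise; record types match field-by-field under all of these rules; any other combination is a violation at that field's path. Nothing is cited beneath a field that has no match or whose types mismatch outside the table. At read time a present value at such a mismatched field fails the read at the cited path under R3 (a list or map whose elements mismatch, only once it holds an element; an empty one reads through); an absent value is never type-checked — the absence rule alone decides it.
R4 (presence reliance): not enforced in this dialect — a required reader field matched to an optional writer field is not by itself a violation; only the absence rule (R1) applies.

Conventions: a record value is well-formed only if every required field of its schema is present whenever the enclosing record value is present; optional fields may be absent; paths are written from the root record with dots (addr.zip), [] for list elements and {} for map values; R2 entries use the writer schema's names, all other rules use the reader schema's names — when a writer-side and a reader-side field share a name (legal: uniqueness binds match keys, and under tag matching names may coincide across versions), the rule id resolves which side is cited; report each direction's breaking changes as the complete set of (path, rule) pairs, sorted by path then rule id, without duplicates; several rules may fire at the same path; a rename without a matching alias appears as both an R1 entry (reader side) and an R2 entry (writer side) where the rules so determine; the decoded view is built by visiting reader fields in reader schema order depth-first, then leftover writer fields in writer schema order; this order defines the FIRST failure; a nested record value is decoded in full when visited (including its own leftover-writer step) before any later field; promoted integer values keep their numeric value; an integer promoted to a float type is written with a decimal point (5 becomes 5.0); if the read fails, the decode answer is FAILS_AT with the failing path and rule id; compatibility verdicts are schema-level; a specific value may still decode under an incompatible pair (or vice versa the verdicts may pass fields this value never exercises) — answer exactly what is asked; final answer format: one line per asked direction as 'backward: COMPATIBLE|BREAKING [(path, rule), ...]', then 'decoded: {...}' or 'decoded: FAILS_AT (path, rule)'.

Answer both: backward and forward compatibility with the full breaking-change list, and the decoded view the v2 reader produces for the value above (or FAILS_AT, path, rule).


each type pair in Event: writer, then reader
backward analysis of Event with v2 as reader and v1 as writer:
  list<int64> -> list<int64>, writer required: attrs aligns to attrs
  float32 -> float32, writer optional: factor aligns to factor
  int64 -> int64, writer optional: attempts aligns to seq
  bool -> bool, writer required: enabled aligns to archived
  float32 -> float32, writer optional: height aligns to height
  bool -> bool, writer required: primary aligns to verified
  => no violations; backward on Event: COMPATIBLE
forward analysis of Event with v1 as reader and v2 as writer:
  list<int64> -> list<int64>, writer required: attrs aligns to attrs
  float32 -> float32, writer optional: factor aligns to factor
  int64 -> int64, writer optional: seq aligns to attempts
  bool -> bool, writer required: archived aligns to enabled
  float32 -> float32, writer optional: height aligns to height
  bool -> bool, writer required: verified aligns to primary
  => no violations; forward on Event: COMPATIBLE
migrating the Event value to v2:
  attrs := [-7]
  factor := 3.75 (absent -> default)
  attempts := 3 (absent -> default)
  enabled := true (from writer archived)
  height := 10.0 (absent -> default)
  primary := false (from writer verified)
  => decoded: {"attrs": [-7], "factor": 3.75, "attempts": 3, "enabled": true, "height": 10.0, "primary": false}

backward: COMPATIBLE []; forward: COMPATIBLE []; decoded: {"attrs": [-7], "factor": 3.75, "attempts": 3, "enabled": true, "height": 10.0, "primary": false}


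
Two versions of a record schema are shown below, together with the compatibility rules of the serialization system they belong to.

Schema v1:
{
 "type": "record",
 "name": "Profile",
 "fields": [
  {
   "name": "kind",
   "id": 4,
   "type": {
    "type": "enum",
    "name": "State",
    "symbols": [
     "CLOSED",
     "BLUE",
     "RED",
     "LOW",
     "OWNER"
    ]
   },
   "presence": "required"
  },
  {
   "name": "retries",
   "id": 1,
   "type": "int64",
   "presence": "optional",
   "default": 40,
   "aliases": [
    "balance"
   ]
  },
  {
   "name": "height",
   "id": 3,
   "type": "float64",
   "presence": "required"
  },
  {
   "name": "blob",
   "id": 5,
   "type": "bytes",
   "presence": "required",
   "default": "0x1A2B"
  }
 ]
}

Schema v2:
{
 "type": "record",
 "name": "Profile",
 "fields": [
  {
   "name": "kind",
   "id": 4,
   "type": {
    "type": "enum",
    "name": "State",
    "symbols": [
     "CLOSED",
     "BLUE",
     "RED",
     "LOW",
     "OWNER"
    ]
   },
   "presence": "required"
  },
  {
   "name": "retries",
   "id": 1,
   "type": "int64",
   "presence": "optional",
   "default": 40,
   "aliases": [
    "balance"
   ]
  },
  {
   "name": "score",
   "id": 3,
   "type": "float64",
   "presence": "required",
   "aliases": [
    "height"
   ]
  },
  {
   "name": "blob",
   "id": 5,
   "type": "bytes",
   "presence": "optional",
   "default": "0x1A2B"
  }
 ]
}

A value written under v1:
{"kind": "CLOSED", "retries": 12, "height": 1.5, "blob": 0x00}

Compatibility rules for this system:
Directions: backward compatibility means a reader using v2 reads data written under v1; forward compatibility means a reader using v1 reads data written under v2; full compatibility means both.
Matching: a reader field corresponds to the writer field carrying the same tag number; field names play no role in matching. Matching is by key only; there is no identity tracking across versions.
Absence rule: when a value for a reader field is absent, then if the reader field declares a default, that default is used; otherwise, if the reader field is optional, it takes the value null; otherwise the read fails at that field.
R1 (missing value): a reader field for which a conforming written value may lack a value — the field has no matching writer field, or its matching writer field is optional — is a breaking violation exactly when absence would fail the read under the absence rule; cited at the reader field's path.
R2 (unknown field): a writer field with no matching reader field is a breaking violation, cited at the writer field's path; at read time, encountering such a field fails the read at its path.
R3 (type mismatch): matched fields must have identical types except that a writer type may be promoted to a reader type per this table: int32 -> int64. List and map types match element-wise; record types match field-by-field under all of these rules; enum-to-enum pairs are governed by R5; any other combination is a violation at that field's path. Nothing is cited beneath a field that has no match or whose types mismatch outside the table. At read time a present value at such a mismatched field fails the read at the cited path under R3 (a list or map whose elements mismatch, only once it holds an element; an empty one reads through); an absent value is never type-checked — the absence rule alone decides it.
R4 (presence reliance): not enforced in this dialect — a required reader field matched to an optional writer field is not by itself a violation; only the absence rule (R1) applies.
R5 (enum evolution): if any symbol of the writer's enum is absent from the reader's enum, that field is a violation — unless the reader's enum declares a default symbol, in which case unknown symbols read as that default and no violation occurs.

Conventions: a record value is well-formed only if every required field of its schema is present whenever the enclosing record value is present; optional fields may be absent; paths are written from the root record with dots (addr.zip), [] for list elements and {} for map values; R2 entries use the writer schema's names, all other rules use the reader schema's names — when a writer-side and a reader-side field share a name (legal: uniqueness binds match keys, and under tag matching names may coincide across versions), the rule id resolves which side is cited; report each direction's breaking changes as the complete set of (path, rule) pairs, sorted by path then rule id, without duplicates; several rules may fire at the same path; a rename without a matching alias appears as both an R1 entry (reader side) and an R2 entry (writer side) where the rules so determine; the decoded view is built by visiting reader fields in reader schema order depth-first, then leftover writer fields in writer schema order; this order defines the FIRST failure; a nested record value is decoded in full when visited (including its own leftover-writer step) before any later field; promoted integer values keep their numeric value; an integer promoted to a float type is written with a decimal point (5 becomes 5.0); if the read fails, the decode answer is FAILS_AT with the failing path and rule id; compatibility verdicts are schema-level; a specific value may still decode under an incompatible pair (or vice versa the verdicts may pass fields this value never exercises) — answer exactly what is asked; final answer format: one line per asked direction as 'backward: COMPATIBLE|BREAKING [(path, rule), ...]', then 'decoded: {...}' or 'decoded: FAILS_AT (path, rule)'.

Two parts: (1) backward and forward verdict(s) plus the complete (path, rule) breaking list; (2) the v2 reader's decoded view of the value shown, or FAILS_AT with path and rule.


in Profile below, arrows point writer -> reader
backward analysis of Profile with v2 as reader and v1 as writer:
  kind: State -> State, writer required; from kind
  retries: int64 -> int64, writer optional; from retries
  score: float64 -> float64, writer required; from height
  blob: bytes -> bytes, writer required; from blob
  => backward: COMPATIBLE
forward analysis of Profile with v1 as reader and v2 as writer:
  kind: State -> State, writer required; from kind
  retries: int64 -> int64, writer optional; from retries
  height: float64 -> float64, writer required; from score
  blob: bytes -> bytes, writer optional; from blob
  => forward: COMPATIBLE
migrating the Profile value to v2:
  kind := "CLOSED"
  retries := 12
  score := 1.5 (from writer height)
  blob := 0x00
  => decoded: {"kind": "CLOSED", "retries": 12, "score": 1.5, "blob": 0x00}

backward: COMPATIBLE []; forward: COMPATIBLE []; decoded: {"kind": "CLOSED", "retries": 12, "score": 1.5, "blob": 0x00}


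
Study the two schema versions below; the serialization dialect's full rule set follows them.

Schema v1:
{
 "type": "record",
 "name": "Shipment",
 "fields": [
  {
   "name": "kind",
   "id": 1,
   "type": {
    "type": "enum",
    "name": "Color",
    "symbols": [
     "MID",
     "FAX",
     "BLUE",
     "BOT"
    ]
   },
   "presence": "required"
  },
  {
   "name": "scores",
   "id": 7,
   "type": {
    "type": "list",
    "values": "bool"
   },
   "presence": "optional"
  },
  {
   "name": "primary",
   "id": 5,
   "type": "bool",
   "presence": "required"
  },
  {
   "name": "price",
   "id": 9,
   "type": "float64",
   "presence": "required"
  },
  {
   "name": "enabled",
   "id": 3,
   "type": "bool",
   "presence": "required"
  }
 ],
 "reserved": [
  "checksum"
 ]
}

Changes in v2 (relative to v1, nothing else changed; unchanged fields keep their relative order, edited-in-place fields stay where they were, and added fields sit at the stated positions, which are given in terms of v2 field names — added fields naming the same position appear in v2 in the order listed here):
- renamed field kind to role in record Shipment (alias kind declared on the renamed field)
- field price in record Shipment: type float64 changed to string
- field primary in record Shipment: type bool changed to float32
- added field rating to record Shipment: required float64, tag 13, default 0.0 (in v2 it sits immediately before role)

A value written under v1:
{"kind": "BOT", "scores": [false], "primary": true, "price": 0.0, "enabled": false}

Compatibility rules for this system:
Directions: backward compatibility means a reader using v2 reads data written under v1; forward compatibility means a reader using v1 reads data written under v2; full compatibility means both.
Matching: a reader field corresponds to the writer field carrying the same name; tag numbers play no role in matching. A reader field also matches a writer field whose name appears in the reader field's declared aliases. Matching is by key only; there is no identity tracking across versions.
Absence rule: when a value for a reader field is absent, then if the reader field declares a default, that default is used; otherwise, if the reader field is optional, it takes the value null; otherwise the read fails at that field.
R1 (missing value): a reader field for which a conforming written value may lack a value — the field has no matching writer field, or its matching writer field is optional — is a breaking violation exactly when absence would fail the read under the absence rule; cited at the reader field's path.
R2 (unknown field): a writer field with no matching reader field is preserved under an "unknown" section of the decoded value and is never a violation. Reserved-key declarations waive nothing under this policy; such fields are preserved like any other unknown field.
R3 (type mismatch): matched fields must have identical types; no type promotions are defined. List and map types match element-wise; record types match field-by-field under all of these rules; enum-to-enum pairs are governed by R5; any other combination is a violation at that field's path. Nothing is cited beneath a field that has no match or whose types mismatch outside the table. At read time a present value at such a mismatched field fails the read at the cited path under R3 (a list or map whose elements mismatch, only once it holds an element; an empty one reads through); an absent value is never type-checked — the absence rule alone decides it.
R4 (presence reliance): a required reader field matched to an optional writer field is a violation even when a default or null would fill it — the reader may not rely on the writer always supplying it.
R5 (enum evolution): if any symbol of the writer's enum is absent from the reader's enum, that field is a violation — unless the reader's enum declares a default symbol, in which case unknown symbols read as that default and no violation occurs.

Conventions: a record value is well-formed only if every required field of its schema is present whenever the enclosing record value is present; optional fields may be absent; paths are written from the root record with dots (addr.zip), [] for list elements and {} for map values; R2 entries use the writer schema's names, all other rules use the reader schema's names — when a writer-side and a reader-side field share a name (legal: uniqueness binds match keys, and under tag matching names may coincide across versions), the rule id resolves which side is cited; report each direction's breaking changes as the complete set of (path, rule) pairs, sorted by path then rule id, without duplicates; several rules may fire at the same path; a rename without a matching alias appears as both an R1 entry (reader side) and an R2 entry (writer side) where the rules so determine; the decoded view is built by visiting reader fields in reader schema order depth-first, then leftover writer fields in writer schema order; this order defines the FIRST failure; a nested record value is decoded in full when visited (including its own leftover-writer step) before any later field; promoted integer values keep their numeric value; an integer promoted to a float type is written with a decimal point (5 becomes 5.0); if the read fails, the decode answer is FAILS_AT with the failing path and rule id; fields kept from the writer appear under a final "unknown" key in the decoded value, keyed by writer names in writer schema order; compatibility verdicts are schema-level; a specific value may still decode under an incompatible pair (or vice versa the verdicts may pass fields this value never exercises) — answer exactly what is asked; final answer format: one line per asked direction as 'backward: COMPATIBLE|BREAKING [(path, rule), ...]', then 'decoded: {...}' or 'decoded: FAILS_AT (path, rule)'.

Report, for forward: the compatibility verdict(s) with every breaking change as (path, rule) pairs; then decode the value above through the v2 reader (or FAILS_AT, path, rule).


arrows below run writer -> reader for Shipment
forward pass over Shipment, reader schema v1, writer schema v2:
  kind: no writer match
  scores: paired with writer scores (list<bool> -> list<bool>; writer optional)
  primary: paired with writer primary (float32 -> bool; writer required)
  price: paired with writer price (string -> float64; writer required)
  enabled: paired with writer enabled (bool -> bool; writer required)
  rating (writer side), unknown to reader
  role (writer side), unknown to reader
  R1 fires at kind
  R3 fires at price
  R3 fires at primary
  forward on Shipment therefore BREAKING (3)
decoding the Shipment value with the v2 reader:
  rating := 0.0 (no value, default fills)
  role := "BOT" (from writer kind)
  scores := [false]
  read fails at primary under R3
  => FAILS_AT (primary, R3)
ruling out the remaining Shipment differences:
  added field rating to record Shipment: required float64, tag 13, default 0.0 (in v2 it sits immediately before role) -> triggers nothing under Shipment's printed rules — same verdict

forward: BREAKING [(kind, R1), (price, R3), (primary, R3)]; decoded: FAILS_AT (primary, R3)
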